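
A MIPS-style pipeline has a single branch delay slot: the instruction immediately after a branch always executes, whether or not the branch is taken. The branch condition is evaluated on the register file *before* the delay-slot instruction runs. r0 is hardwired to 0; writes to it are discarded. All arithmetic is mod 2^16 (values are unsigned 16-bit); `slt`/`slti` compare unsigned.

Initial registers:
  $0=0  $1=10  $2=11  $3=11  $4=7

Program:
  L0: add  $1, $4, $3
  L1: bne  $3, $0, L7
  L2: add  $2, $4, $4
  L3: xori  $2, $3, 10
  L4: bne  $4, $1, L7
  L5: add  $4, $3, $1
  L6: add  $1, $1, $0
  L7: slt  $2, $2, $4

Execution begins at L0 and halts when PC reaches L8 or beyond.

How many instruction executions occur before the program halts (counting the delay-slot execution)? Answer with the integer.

4

#0 add  $1, $4, $3 ; 0/18/11/11/7
#1 bne  $3, $0, L7 ; 0/18/11/11/7 ; →target
#2 add  $2, $4, $4 ; 0/18/14/11/7
#7 slt  $2, $2, $4 ; 0/18/0/11/7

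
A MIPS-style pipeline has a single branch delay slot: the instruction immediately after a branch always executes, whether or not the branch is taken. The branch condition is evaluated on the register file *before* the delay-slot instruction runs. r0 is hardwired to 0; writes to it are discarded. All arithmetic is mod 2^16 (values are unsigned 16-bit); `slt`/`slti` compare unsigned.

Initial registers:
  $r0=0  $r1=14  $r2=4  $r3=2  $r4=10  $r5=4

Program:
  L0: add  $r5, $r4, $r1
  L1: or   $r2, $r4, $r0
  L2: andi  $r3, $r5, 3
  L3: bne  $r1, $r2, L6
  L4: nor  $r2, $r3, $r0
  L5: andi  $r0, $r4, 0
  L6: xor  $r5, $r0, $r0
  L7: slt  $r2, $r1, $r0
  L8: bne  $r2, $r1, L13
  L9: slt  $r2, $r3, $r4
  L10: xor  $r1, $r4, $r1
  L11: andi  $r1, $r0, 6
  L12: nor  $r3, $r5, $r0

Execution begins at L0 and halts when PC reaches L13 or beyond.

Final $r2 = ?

  step pc=0: add  $r5, $r4, $r1  regs=(0,14,4,2,10,24)
  step pc=1: or   $r2, $r4, $r0  regs=(0,14,10,2,10,24)
  step pc=2: andi  $r3, $r5, 3  regs=(0,14,10,0,10,24)
  step pc=3: bne  $r1, $r2, L6  cond=T  regs=(0,14,10,0,10,24)
  step pc=4: nor  $r2, $r3, $r0  regs=(0,14,65535,0,10,24)
  step pc=6: xor  $r5, $r0, $r0  regs=(0,14,65535,0,10,0)
  step pc=7: slt  $r2, $r1, $r0  regs=(0,14,0,0,10,0)
  step pc=8: bne  $r2, $r1, L13  cond=T  regs=(0,14,0,0,10,0)
  step pc=9: slt  $r2, $r3, $r4  regs=(0,14,1,0,10,0)

1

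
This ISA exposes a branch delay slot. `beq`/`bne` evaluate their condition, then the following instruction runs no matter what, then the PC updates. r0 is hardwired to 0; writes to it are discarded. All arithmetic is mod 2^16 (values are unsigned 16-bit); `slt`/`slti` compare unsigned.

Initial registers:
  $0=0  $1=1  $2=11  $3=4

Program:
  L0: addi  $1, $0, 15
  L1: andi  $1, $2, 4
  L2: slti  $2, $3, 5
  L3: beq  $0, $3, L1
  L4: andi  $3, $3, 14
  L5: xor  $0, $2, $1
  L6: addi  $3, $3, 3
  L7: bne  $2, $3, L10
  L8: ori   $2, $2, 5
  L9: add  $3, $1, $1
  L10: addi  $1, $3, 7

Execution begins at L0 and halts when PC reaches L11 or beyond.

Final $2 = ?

  step pc=0: addi  $1, $0, 15  regs=(0,15,11,4)
  step pc=1: andi  $1, $2, 4  regs=(0,0,11,4)
  step pc=2: slti  $2, $3, 5  regs=(0,0,1,4)
  step pc=3: beq  $0, $3, L1  cond=F  regs=(0,0,1,4)
  step pc=4: andi  $3, $3, 14  regs=(0,0,1,4)
  step pc=5: xor  $0, $2, $1  regs=(0,0,1,4)
  step pc=6: addi  $3, $3, 3  regs=(0,0,1,7)
  step pc=7: bne  $2, $3, L10  cond=T  regs=(0,0,1,7)
  step pc=8: ori   $2, $2, 5  regs=(0,0,5,7)
  step pc=10: addi  $1, $3, 7  regs=(0,14,5,7)

5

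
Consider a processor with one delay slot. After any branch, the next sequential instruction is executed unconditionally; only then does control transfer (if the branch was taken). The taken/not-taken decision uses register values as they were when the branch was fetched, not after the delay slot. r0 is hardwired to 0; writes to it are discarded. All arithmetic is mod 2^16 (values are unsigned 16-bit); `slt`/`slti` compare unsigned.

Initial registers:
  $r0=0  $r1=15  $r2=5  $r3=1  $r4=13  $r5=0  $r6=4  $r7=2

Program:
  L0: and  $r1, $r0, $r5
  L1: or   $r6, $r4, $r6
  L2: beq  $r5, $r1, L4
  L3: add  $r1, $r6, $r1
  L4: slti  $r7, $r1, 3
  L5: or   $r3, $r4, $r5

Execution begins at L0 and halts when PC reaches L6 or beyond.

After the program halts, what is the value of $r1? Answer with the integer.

#0 and  $r1, $r0, $r5 ; 0/0/5/1/13/0/4/2
#1 or   $r6, $r4, $r6 ; 0/0/5/1/13/0/13/2
#2 beq  $r5, $r1, L4 ; 0/0/5/1/13/0/13/2 ; →target
#3 add  $r1, $r6, $r1 ; 0/13/5/1/13/0/13/2
#4 slti  $r7, $r1, 3 ; 0/13/5/1/13/0/13/0
#5 or   $r3, $r4, $r5 ; 0/13/5/13/13/0/13/0

13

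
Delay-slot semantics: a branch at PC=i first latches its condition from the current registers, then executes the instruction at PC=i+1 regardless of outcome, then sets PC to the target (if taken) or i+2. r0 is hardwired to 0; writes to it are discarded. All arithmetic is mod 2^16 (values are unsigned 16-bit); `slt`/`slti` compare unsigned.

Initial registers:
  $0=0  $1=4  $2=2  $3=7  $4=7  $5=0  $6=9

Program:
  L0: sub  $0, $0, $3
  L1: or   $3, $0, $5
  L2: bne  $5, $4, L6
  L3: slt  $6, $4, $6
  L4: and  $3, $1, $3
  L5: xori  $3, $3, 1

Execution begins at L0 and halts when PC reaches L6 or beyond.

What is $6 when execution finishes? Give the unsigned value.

1

  step pc=0: sub  $0, $0, $3  regs=(0,4,2,7,7,0,9)
  step pc=1: or   $3, $0, $5  regs=(0,4,2,0,7,0,9)
  step pc=2: bne  $5, $4, L6  cond=T  regs=(0,4,2,0,7,0,9)
  step pc=3: slt  $6, $4, $6  regs=(0,4,2,0,7,0,1)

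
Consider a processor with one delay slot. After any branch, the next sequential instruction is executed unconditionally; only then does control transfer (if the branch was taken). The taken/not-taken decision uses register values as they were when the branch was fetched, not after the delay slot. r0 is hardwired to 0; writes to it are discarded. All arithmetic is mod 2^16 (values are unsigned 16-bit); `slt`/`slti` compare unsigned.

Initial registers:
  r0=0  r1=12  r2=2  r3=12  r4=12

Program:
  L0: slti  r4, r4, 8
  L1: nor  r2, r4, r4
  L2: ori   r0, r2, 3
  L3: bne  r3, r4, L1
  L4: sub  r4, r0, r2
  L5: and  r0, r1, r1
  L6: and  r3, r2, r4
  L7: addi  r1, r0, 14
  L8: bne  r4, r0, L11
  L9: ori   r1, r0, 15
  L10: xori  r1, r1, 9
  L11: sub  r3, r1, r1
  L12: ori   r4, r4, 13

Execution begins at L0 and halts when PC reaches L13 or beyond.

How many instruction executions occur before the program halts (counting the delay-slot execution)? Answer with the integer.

60

[0] slti  r4, r4, 8  →  {r0:0, r1:12, r2:2, r3:12, r4:0}
[1] nor  r2, r4, r4  →  {r0:0, r1:12, r2:65535, r3:12, r4:0}
[2] ori   r0, r2, 3  →  {r0:0, r1:12, r2:65535, r3:12, r4:0}
[3] bne  r3, r4, L1  →  {r0:0, r1:12, r2:65535, r3:12, r4:0}  ⟨branch taken⟩
[4] sub  r4, r0, r2  →  {r0:0, r1:12, r2:65535, r3:12, r4:1}
[1] nor  r2, r4, r4  →  {r0:0, r1:12, r2:65534, r3:12, r4:1}
[2] ori   r0, r2, 3  →  {r0:0, r1:12, r2:65534, r3:12, r4:1}
[3] bne  r3, r4, L1  →  {r0:0, r1:12, r2:65534, r3:12, r4:1}  ⟨branch taken⟩
[4] sub  r4, r0, r2  →  {r0:0, r1:12, r2:65534, r3:12, r4:2}
[1] nor  r2, r4, r4  →  {r0:0, r1:12, r2:65533, r3:12, r4:2}
[2] ori   r0, r2, 3  →  {r0:0, r1:12, r2:65533, r3:12, r4:2}
[3] bne  r3, r4, L1  →  {r0:0, r1:12, r2:65533, r3:12, r4:2}  ⟨branch taken⟩
[4] sub  r4, r0, r2  →  {r0:0, r1:12, r2:65533, r3:12, r4:3}
[1] nor  r2, r4, r4  →  {r0:0, r1:12, r2:65532, r3:12, r4:3}
[2] ori   r0, r2, 3  →  {r0:0, r1:12, r2:65532, r3:12, r4:3}
[3] bne  r3, r4, L1  →  {r0:0, r1:12, r2:65532, r3:12, r4:3}  ⟨branch taken⟩
[4] sub  r4, r0, r2  →  {r0:0, r1:12, r2:65532, r3:12, r4:4}
[1] nor  r2, r4, r4  →  {r0:0, r1:12, r2:65531, r3:12, r4:4}
[2] ori   r0, r2, 3  →  {r0:0, r1:12, r2:65531, r3:12, r4:4}
[3] bne  r3, r4, L1  →  {r0:0, r1:12, r2:65531, r3:12, r4:4}  ⟨branch taken⟩
[4] sub  r4, r0, r2  →  {r0:0, r1:12, r2:65531, r3:12, r4:5}
[1] nor  r2, r4, r4  →  {r0:0, r1:12, r2:65530, r3:12, r4:5}
[2] ori   r0, r2, 3  →  {r0:0, r1:12, r2:65530, r3:12, r4:5}
[3] bne  r3, r4, L1  →  {r0:0, r1:12, r2:65530, r3:12, r4:5}  ⟨branch taken⟩
[4] sub  r4, r0, r2  →  {r0:0, r1:12, r2:65530, r3:12, r4:6}
[1] nor  r2, r4, r4  →  {r0:0, r1:12, r2:65529, r3:12, r4:6}
[2] ori   r0, r2, 3  →  {r0:0, r1:12, r2:65529, r3:12, r4:6}
[3] bne  r3, r4, L1  →  {r0:0, r1:12, r2:65529, r3:12, r4:6}  ⟨branch taken⟩
[4] sub  r4, r0, r2  →  {r0:0, r1:12, r2:65529, r3:12, r4:7}
[1] nor  r2, r4, r4  →  {r0:0, r1:12, r2:65528, r3:12, r4:7}
[2] ori   r0, r2, 3  →  {r0:0, r1:12, r2:65528, r3:12, r4:7}
[3] bne  r3, r4, L1  →  {r0:0, r1:12, r2:65528, r3:12, r4:7}  ⟨branch taken⟩
[4] sub  r4, r0, r2  →  {r0:0, r1:12, r2:65528, r3:12, r4:8}
[1] nor  r2, r4, r4  →  {r0:0, r1:12, r2:65527, r3:12, r4:8}
[2] ori   r0, r2, 3  →  {r0:0, r1:12, r2:65527, r3:12, r4:8}
[3] bne  r3, r4, L1  →  {r0:0, r1:12, r2:65527, r3:12, r4:8}  ⟨branch taken⟩
[4] sub  r4, r0, r2  →  {r0:0, r1:12, r2:65527, r3:12, r4:9}
[1] nor  r2, r4, r4  →  {r0:0, r1:12, r2:65526, r3:12, r4:9}
[2] ori   r0, r2, 3  →  {r0:0, r1:12, r2:65526, r3:12, r4:9}
[3] bne  r3, r4, L1  →  {r0:0, r1:12, r2:65526, r3:12, r4:9}  ⟨branch taken⟩
[4] sub  r4, r0, r2  →  {r0:0, r1:12, r2:65526, r3:12, r4:10}
[1] nor  r2, r4, r4  →  {r0:0, r1:12, r2:65525, r3:12, r4:10}
[2] ori   r0, r2, 3  →  {r0:0, r1:12, r2:65525, r3:12, r4:10}
[3] bne  r3, r4, L1  →  {r0:0, r1:12, r2:65525, r3:12, r4:10}  ⟨branch taken⟩
[4] sub  r4, r0, r2  →  {r0:0, r1:12, r2:65525, r3:12, r4:11}
[1] nor  r2, r4, r4  →  {r0:0, r1:12, r2:65524, r3:12, r4:11}
[2] ori   r0, r2, 3  →  {r0:0, r1:12, r2:65524, r3:12, r4:11}
[3] bne  r3, r4, L1  →  {r0:0, r1:12, r2:65524, r3:12, r4:11}  ⟨branch taken⟩
[4] sub  r4, r0, r2  →  {r0:0, r1:12, r2:65524, r3:12, r4:12}
[1] nor  r2, r4, r4  →  {r0:0, r1:12, r2:65523, r3:12, r4:12}
[2] ori   r0, r2, 3  →  {r0:0, r1:12, r2:65523, r3:12, r4:12}
[3] bne  r3, r4, L1  →  {r0:0, r1:12, r2:65523, r3:12, r4:12}  ⟨branch fallthrough⟩
[4] sub  r4, r0, r2  →  {r0:0, r1:12, r2:65523, r3:12, r4:13}
[5] and  r0, r1, r1  →  {r0:0, r1:12, r2:65523, r3:12, r4:13}
[6] and  r3, r2, r4  →  {r0:0, r1:12, r2:65523, r3:1, r4:13}
[7] addi  r1, r0, 14  →  {r0:0, r1:14, r2:65523, r3:1, r4:13}
[8] bne  r4, r0, L11  →  {r0:0, r1:14, r2:65523, r3:1, r4:13}  ⟨branch taken⟩
[9] ori   r1, r0, 15  →  {r0:0, r1:15, r2:65523, r3:1, r4:13}
[11] sub  r3, r1, r1  →  {r0:0, r1:15, r2:65523, r3:0, r4:13}
[12] ori   r4, r4, 13  →  {r0:0, r1:15, r2:65523, r3:0, r4:13}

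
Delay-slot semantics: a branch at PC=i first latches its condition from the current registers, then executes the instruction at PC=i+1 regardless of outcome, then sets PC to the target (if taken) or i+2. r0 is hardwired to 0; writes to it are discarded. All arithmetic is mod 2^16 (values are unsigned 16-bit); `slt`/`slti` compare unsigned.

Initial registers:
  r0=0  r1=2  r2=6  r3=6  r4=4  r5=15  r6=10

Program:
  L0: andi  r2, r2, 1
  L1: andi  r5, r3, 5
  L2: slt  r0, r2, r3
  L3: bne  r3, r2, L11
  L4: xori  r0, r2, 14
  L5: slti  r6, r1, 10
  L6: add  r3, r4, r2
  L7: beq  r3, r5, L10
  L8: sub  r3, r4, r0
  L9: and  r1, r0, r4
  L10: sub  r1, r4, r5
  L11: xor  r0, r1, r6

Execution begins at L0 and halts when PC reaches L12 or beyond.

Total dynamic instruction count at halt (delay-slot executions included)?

6

  step pc=0: andi  r2, r2, 1  regs=(0,2,0,6,4,15,10)
  step pc=1: andi  r5, r3, 5  regs=(0,2,0,6,4,4,10)
  step pc=2: slt  r0, r2, r3  regs=(0,2,0,6,4,4,10)
  step pc=3: bne  r3, r2, L11  cond=T  regs=(0,2,0,6,4,4,10)
  step pc=4: xori  r0, r2, 14  regs=(0,2,0,6,4,4,10)
  step pc=11: xor  r0, r1, r6  regs=(0,2,0,6,4,4,10)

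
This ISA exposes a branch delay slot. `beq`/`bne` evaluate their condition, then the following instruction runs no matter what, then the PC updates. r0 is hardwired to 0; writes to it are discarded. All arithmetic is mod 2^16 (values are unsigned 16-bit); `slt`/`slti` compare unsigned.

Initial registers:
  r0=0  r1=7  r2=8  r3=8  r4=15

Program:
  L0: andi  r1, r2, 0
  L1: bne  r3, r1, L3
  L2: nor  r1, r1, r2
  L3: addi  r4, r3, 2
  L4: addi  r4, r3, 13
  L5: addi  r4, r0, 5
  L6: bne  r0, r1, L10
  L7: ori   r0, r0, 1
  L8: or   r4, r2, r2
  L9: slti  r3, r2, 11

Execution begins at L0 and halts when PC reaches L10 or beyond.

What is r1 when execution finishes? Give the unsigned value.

65527

PC=0  andi  r1, r2, 0        | r0=0 r1=0 r2=8 r3=8 r4=15
PC=1  bne  r3, r1, L3        | r0=0 r1=0 r2=8 r3=8 r4=15  [TAKEN]
PC=2  nor  r1, r1, r2        | r0=0 r1=65527 r2=8 r3=8 r4=15
PC=3  addi  r4, r3, 2        | r0=0 r1=65527 r2=8 r3=8 r4=10
PC=4  addi  r4, r3, 13       | r0=0 r1=65527 r2=8 r3=8 r4=21
PC=5  addi  r4, r0, 5        | r0=0 r1=65527 r2=8 r3=8 r4=5
PC=6  bne  r0, r1, L10       | r0=0 r1=65527 r2=8 r3=8 r4=5  [TAKEN]
PC=7  ori   r0, r0, 1        | r0=0 r1=65527 r2=8 r3=8 r4=5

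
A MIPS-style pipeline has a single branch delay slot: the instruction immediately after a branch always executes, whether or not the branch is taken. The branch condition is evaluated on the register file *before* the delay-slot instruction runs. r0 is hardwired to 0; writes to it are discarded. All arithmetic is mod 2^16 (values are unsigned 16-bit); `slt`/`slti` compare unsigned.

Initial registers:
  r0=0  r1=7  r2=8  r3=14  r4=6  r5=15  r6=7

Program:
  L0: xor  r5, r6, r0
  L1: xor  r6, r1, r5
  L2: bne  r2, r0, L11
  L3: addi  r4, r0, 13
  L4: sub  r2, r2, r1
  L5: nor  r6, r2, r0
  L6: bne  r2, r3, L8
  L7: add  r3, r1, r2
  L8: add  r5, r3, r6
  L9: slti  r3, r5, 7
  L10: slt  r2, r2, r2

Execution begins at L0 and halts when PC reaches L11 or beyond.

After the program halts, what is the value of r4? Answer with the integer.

13

[0] xor  r5, r6, r0  →  {r0:0, r1:7, r2:8, r3:14, r4:6, r5:7, r6:7}
[1] xor  r6, r1, r5  →  {r0:0, r1:7, r2:8, r3:14, r4:6, r5:7, r6:0}
[2] bne  r2, r0, L11  →  {r0:0, r1:7, r2:8, r3:14, r4:6, r5:7, r6:0}  ⟨branch taken⟩
[3] addi  r4, r0, 13  →  {r0:0, r1:7, r2:8, r3:14, r4:13, r5:7, r6:0}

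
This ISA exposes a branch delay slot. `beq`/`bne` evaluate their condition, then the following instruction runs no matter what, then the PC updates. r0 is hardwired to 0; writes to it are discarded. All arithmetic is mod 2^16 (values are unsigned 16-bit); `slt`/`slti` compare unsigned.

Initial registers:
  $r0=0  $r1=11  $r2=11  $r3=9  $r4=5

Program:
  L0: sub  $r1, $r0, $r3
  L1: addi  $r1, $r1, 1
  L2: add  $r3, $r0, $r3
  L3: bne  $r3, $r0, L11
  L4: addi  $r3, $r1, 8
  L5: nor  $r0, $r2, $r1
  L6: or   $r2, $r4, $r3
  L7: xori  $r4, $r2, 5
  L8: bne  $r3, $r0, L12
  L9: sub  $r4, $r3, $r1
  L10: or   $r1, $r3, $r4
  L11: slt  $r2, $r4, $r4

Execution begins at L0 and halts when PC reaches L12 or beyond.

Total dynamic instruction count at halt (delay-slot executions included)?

#0 sub  $r1, $r0, $r3 ; 0/65527/11/9/5
#1 addi  $r1, $r1, 1 ; 0/65528/11/9/5
#2 add  $r3, $r0, $r3 ; 0/65528/11/9/5
#3 bne  $r3, $r0, L11 ; 0/65528/11/9/5 ; →target
#4 addi  $r3, $r1, 8 ; 0/65528/11/0/5
#11 slt  $r2, $r4, $r4 ; 0/65528/0/0/5

6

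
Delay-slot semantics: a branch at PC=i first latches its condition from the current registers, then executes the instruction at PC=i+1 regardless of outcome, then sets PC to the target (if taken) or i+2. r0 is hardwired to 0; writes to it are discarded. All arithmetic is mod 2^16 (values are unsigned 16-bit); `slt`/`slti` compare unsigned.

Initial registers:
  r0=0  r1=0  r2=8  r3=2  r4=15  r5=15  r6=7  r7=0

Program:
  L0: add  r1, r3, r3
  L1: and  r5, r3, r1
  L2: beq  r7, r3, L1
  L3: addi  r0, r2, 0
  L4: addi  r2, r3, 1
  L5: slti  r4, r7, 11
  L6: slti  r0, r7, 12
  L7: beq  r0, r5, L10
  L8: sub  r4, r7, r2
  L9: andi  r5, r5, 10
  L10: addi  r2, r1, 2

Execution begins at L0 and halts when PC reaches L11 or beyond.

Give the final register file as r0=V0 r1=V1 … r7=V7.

r0=0 r1=4 r2=6 r3=2 r4=65533 r5=0 r6=7 r7=0

#0 add  r1, r3, r3 ; 0/4/8/2/15/15/7/0
#1 and  r5, r3, r1 ; 0/4/8/2/15/0/7/0
#2 beq  r7, r3, L1 ; 0/4/8/2/15/0/7/0 ; →fallthru
#3 addi  r0, r2, 0 ; 0/4/8/2/15/0/7/0
#4 addi  r2, r3, 1 ; 0/4/3/2/15/0/7/0
#5 slti  r4, r7, 11 ; 0/4/3/2/1/0/7/0
#6 slti  r0, r7, 12 ; 0/4/3/2/1/0/7/0
#7 beq  r0, r5, L10 ; 0/4/3/2/1/0/7/0 ; →target
#8 sub  r4, r7, r2 ; 0/4/3/2/65533/0/7/0
#10 addi  r2, r1, 2 ; 0/4/6/2/65533/0/7/0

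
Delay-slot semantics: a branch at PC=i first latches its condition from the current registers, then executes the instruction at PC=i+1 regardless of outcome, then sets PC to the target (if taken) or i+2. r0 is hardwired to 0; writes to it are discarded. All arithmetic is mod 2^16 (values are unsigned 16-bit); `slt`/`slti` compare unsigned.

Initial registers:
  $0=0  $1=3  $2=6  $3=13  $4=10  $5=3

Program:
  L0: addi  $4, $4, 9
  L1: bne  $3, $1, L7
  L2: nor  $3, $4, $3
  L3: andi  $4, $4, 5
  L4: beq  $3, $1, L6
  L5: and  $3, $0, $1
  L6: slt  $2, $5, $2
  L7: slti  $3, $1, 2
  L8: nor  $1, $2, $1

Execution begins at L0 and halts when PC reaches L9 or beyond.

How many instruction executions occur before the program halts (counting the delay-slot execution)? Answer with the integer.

5

  step pc=0: addi  $4, $4, 9  regs=(0,3,6,13,19,3)
  step pc=1: bne  $3, $1, L7  cond=T  regs=(0,3,6,13,19,3)
  step pc=2: nor  $3, $4, $3  regs=(0,3,6,65504,19,3)
  step pc=7: slti  $3, $1, 2  regs=(0,3,6,0,19,3)
  step pc=8: nor  $1, $2, $1  regs=(0,65528,6,0,19,3)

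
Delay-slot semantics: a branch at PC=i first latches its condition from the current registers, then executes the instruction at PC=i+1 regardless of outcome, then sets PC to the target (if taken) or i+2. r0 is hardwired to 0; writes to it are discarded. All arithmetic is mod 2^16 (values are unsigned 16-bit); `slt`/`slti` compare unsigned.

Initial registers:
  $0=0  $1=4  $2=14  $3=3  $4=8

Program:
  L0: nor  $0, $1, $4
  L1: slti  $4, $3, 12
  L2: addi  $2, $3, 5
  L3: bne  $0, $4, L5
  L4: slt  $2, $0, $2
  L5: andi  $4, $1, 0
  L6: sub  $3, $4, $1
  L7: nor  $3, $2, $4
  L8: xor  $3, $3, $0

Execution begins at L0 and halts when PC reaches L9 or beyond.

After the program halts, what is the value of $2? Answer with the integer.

  step pc=0: nor  $0, $1, $4  regs=(0,4,14,3,8)
  step pc=1: slti  $4, $3, 12  regs=(0,4,14,3,1)
  step pc=2: addi  $2, $3, 5  regs=(0,4,8,3,1)
  step pc=3: bne  $0, $4, L5  cond=T  regs=(0,4,8,3,1)
  step pc=4: slt  $2, $0, $2  regs=(0,4,1,3,1)
  step pc=5: andi  $4, $1, 0  regs=(0,4,1,3,0)
  step pc=6: sub  $3, $4, $1  regs=(0,4,1,65532,0)
  step pc=7: nor  $3, $2, $4  regs=(0,4,1,65534,0)
  step pc=8: xor  $3, $3, $0  regs=(0,4,1,65534,0)

1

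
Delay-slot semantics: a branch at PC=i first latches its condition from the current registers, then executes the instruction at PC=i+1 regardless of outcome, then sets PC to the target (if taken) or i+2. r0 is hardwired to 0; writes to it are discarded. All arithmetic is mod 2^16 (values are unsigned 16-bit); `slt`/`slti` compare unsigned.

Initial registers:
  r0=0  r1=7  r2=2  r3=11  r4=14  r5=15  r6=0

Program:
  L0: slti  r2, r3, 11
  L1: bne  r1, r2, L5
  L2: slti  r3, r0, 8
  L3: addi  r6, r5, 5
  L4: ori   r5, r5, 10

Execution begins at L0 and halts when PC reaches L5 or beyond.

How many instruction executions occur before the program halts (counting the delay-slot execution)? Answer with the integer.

PC=0  slti  r2, r3, 11       | r0=0 r1=7 r2=0 r3=11 r4=14 r5=15 r6=0
PC=1  bne  r1, r2, L5        | r0=0 r1=7 r2=0 r3=11 r4=14 r5=15 r6=0  [TAKEN]
PC=2  slti  r3, r0, 8        | r0=0 r1=7 r2=0 r3=1 r4=14 r5=15 r6=0

3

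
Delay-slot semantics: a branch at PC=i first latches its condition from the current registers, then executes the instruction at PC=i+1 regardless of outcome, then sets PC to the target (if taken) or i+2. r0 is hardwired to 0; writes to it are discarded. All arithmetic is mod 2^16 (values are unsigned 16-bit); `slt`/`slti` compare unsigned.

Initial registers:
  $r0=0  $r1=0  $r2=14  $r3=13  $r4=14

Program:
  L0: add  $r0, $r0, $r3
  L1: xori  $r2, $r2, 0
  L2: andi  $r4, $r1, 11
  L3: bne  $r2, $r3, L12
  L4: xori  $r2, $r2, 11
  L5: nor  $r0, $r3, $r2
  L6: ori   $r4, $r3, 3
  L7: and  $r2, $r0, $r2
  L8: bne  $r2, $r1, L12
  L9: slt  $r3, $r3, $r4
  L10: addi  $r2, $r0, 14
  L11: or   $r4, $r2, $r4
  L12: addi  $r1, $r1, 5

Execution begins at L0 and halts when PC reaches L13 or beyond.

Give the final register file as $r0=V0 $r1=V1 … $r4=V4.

[0] add  $r0, $r0, $r3  →  {$r0:0, $r1:0, $r2:14, $r3:13, $r4:14}
[1] xori  $r2, $r2, 0  →  {$r0:0, $r1:0, $r2:14, $r3:13, $r4:14}
[2] andi  $r4, $r1, 11  →  {$r0:0, $r1:0, $r2:14, $r3:13, $r4:0}
[3] bne  $r2, $r3, L12  →  {$r0:0, $r1:0, $r2:14, $r3:13, $r4:0}  ⟨branch taken⟩
[4] xori  $r2, $r2, 11  →  {$r0:0, $r1:0, $r2:5, $r3:13, $r4:0}
[12] addi  $r1, $r1, 5  →  {$r0:0, $r1:5, $r2:5, $r3:13, $r4:0}

$r0=0 $r1=5 $r2=5 $r3=13 $r4=0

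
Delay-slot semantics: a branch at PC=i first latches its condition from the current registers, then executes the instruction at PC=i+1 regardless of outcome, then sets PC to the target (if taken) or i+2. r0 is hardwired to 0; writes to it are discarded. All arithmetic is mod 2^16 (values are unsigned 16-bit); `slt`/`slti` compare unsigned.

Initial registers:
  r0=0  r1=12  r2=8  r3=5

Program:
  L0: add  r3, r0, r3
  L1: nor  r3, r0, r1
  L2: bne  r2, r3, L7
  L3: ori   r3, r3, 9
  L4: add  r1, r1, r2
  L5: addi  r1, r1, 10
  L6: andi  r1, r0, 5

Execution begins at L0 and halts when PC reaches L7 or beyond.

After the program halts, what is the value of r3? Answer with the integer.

[0] add  r3, r0, r3  →  {r0:0, r1:12, r2:8, r3:5}
[1] nor  r3, r0, r1  →  {r0:0, r1:12, r2:8, r3:65523}
[2] bne  r2, r3, L7  →  {r0:0, r1:12, r2:8, r3:65523}  ⟨branch taken⟩
[3] ori   r3, r3, 9  →  {r0:0, r1:12, r2:8, r3:65531}

65531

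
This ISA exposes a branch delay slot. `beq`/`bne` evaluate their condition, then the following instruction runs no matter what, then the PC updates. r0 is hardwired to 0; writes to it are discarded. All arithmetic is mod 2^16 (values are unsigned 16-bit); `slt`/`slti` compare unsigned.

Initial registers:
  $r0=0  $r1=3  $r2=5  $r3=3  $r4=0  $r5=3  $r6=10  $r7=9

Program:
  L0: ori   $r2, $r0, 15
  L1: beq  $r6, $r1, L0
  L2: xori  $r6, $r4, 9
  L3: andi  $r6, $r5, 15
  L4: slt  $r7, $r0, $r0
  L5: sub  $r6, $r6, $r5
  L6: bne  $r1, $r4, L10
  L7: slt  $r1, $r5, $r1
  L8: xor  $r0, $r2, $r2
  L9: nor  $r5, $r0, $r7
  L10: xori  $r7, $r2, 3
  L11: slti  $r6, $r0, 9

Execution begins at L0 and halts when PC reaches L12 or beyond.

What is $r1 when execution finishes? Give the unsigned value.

0

#0 ori   $r2, $r0, 15 ; 0/3/15/3/0/3/10/9
#1 beq  $r6, $r1, L0 ; 0/3/15/3/0/3/10/9 ; →fallthru
#2 xori  $r6, $r4, 9 ; 0/3/15/3/0/3/9/9
#3 andi  $r6, $r5, 15 ; 0/3/15/3/0/3/3/9
#4 slt  $r7, $r0, $r0 ; 0/3/15/3/0/3/3/0
#5 sub  $r6, $r6, $r5 ; 0/3/15/3/0/3/0/0
#6 bne  $r1, $r4, L10 ; 0/3/15/3/0/3/0/0 ; →target
#7 slt  $r1, $r5, $r1 ; 0/0/15/3/0/3/0/0
#10 xori  $r7, $r2, 3 ; 0/0/15/3/0/3/0/12
#11 slti  $r6, $r0, 9 ; 0/0/15/3/0/3/1/12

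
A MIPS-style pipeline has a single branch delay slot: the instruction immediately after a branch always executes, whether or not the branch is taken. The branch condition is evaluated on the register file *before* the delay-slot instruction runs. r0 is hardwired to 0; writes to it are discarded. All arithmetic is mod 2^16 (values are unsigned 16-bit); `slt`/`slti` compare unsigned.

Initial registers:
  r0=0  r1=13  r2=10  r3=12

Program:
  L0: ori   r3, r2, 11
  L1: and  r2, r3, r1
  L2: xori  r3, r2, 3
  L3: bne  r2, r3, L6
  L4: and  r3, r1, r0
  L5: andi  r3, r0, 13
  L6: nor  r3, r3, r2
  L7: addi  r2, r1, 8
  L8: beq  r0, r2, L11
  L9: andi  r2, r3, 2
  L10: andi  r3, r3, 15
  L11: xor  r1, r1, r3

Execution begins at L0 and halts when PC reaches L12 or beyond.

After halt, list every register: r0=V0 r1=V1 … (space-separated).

r0=0 r1=11 r2=2 r3=6

[0] ori   r3, r2, 11  →  {r0:0, r1:13, r2:10, r3:11}
[1] and  r2, r3, r1  →  {r0:0, r1:13, r2:9, r3:11}
[2] xori  r3, r2, 3  →  {r0:0, r1:13, r2:9, r3:10}
[3] bne  r2, r3, L6  →  {r0:0, r1:13, r2:9, r3:10}  ⟨branch taken⟩
[4] and  r3, r1, r0  →  {r0:0, r1:13, r2:9, r3:0}
[6] nor  r3, r3, r2  →  {r0:0, r1:13, r2:9, r3:65526}
[7] addi  r2, r1, 8  →  {r0:0, r1:13, r2:21, r3:65526}
[8] beq  r0, r2, L11  →  {r0:0, r1:13, r2:21, r3:65526}  ⟨branch fallthrough⟩
[9] andi  r2, r3, 2  →  {r0:0, r1:13, r2:2, r3:65526}
[10] andi  r3, r3, 15  →  {r0:0, r1:13, r2:2, r3:6}
[11] xor  r1, r1, r3  →  {r0:0, r1:11, r2:2, r3:6}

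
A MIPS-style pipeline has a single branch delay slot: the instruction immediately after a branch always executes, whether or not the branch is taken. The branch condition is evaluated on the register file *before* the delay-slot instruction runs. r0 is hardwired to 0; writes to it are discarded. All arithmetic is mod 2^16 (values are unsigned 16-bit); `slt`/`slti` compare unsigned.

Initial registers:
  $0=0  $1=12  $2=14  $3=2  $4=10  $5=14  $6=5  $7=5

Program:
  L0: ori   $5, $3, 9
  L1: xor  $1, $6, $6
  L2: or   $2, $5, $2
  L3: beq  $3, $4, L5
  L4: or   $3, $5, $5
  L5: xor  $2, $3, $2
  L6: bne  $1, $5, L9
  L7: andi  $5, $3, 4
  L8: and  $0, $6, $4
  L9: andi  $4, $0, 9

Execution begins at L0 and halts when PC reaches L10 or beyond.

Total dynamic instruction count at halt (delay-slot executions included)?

[0] ori   $5, $3, 9  →  {$0:0, $1:12, $2:14, $3:2, $4:10, $5:11, $6:5, $7:5}
[1] xor  $1, $6, $6  →  {$0:0, $1:0, $2:14, $3:2, $4:10, $5:11, $6:5, $7:5}
[2] or   $2, $5, $2  →  {$0:0, $1:0, $2:15, $3:2, $4:10, $5:11, $6:5, $7:5}
[3] beq  $3, $4, L5  →  {$0:0, $1:0, $2:15, $3:2, $4:10, $5:11, $6:5, $7:5}  ⟨branch fallthrough⟩
[4] or   $3, $5, $5  →  {$0:0, $1:0, $2:15, $3:11, $4:10, $5:11, $6:5, $7:5}
[5] xor  $2, $3, $2  →  {$0:0, $1:0, $2:4, $3:11, $4:10, $5:11, $6:5, $7:5}
[6] bne  $1, $5, L9  →  {$0:0, $1:0, $2:4, $3:11, $4:10, $5:11, $6:5, $7:5}  ⟨branch taken⟩
[7] andi  $5, $3, 4  →  {$0:0, $1:0, $2:4, $3:11, $4:10, $5:0, $6:5, $7:5}
[9] andi  $4, $0, 9  →  {$0:0, $1:0, $2:4, $3:11, $4:0, $5:0, $6:5, $7:5}

9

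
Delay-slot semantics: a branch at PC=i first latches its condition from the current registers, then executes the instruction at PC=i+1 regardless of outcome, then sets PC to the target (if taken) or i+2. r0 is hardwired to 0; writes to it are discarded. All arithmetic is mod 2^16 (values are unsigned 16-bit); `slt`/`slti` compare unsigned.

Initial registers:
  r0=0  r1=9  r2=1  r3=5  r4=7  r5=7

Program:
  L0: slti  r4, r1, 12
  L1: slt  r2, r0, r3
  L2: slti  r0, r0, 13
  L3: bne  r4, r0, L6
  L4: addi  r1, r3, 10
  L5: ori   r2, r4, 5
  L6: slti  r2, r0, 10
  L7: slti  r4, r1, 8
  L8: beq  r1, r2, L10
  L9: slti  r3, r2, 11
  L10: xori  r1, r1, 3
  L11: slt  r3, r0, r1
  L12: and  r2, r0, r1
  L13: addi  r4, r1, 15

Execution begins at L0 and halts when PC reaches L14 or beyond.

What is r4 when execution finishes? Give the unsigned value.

27

#0 slti  r4, r1, 12 ; 0/9/1/5/1/7
#1 slt  r2, r0, r3 ; 0/9/1/5/1/7
#2 slti  r0, r0, 13 ; 0/9/1/5/1/7
#3 bne  r4, r0, L6 ; 0/9/1/5/1/7 ; →target
#4 addi  r1, r3, 10 ; 0/15/1/5/1/7
#6 slti  r2, r0, 10 ; 0/15/1/5/1/7
#7 slti  r4, r1, 8 ; 0/15/1/5/0/7
#8 beq  r1, r2, L10 ; 0/15/1/5/0/7 ; →fallthru
#9 slti  r3, r2, 11 ; 0/15/1/1/0/7
#10 xori  r1, r1, 3 ; 0/12/1/1/0/7
#11 slt  r3, r0, r1 ; 0/12/1/1/0/7
#12 and  r2, r0, r1 ; 0/12/0/1/0/7
#13 addi  r4, r1, 15 ; 0/12/0/1/27/7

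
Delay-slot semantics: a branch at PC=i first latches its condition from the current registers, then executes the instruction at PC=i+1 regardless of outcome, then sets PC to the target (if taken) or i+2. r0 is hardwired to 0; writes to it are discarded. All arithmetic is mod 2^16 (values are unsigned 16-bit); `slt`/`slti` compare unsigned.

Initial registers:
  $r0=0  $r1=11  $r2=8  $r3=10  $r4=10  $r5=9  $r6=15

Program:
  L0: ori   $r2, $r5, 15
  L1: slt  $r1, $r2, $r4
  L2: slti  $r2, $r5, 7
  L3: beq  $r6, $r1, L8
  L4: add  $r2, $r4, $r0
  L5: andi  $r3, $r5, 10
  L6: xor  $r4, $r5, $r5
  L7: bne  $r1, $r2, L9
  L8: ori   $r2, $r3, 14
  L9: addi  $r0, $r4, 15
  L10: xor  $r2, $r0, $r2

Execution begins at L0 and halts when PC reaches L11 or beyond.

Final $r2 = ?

14

PC=0  ori   $r2, $r5, 15     | $r0=0 $r1=11 $r2=15 $r3=10 $r4=10 $r5=9 $r6=15
PC=1  slt  $r1, $r2, $r4     | $r0=0 $r1=0 $r2=15 $r3=10 $r4=10 $r5=9 $r6=15
PC=2  slti  $r2, $r5, 7      | $r0=0 $r1=0 $r2=0 $r3=10 $r4=10 $r5=9 $r6=15
PC=3  beq  $r6, $r1, L8      | $r0=0 $r1=0 $r2=0 $r3=10 $r4=10 $r5=9 $r6=15  [not taken]
PC=4  add  $r2, $r4, $r0     | $r0=0 $r1=0 $r2=10 $r3=10 $r4=10 $r5=9 $r6=15
PC=5  andi  $r3, $r5, 10     | $r0=0 $r1=0 $r2=10 $r3=8 $r4=10 $r5=9 $r6=15
PC=6  xor  $r4, $r5, $r5     | $r0=0 $r1=0 $r2=10 $r3=8 $r4=0 $r5=9 $r6=15
PC=7  bne  $r1, $r2, L9      | $r0=0 $r1=0 $r2=10 $r3=8 $r4=0 $r5=9 $r6=15  [TAKEN]
PC=8  ori   $r2, $r3, 14     | $r0=0 $r1=0 $r2=14 $r3=8 $r4=0 $r5=9 $r6=15
PC=9  addi  $r0, $r4, 15     | $r0=0 $r1=0 $r2=14 $r3=8 $r4=0 $r5=9 $r6=15
PC=10 xor  $r2, $r0, $r2     | $r0=0 $r1=0 $r2=14 $r3=8 $r4=0 $r5=9 $r6=15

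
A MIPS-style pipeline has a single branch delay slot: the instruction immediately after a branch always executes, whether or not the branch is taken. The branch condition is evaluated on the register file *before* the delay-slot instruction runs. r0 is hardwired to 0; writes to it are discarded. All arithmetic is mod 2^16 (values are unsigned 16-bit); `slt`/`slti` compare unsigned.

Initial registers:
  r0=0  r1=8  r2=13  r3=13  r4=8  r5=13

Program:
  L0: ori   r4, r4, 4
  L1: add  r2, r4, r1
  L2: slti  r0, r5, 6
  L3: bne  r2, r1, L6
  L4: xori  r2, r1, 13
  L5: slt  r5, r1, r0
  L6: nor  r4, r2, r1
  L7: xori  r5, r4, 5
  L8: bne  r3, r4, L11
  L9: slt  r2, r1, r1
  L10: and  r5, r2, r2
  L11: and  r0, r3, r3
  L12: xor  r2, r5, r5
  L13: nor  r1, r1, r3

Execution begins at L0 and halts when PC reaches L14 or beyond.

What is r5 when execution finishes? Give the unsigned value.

65527

PC=0  ori   r4, r4, 4        | r0=0 r1=8 r2=13 r3=13 r4=12 r5=13
PC=1  add  r2, r4, r1        | r0=0 r1=8 r2=20 r3=13 r4=12 r5=13
PC=2  slti  r0, r5, 6        | r0=0 r1=8 r2=20 r3=13 r4=12 r5=13
PC=3  bne  r2, r1, L6        | r0=0 r1=8 r2=20 r3=13 r4=12 r5=13  [TAKEN]
PC=4  xori  r2, r1, 13       | r0=0 r1=8 r2=5 r3=13 r4=12 r5=13
PC=6  nor  r4, r2, r1        | r0=0 r1=8 r2=5 r3=13 r4=65522 r5=13
PC=7  xori  r5, r4, 5        | r0=0 r1=8 r2=5 r3=13 r4=65522 r5=65527
PC=8  bne  r3, r4, L11       | r0=0 r1=8 r2=5 r3=13 r4=65522 r5=65527  [TAKEN]
PC=9  slt  r2, r1, r1        | r0=0 r1=8 r2=0 r3=13 r4=65522 r5=65527
PC=11 and  r0, r3, r3        | r0=0 r1=8 r2=0 r3=13 r4=65522 r5=65527
PC=12 xor  r2, r5, r5        | r0=0 r1=8 r2=0 r3=13 r4=65522 r5=65527
PC=13 nor  r1, r1, r3        | r0=0 r1=65522 r2=0 r3=13 r4=65522 r5=65527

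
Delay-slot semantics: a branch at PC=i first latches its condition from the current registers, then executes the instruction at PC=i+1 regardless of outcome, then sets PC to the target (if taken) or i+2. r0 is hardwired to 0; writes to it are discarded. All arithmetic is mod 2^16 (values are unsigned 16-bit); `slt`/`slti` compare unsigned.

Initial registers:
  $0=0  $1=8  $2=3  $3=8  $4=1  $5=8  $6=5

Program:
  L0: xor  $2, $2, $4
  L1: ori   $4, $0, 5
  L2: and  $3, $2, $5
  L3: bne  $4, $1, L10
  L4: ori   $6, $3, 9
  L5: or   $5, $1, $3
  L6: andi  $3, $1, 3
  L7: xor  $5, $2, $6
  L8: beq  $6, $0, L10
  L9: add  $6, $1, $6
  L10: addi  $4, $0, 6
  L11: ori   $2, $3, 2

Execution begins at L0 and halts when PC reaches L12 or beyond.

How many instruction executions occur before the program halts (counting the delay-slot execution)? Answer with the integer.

7

[0] xor  $2, $2, $4  →  {$0:0, $1:8, $2:2, $3:8, $4:1, $5:8, $6:5}
[1] ori   $4, $0, 5  →  {$0:0, $1:8, $2:2, $3:8, $4:5, $5:8, $6:5}
[2] and  $3, $2, $5  →  {$0:0, $1:8, $2:2, $3:0, $4:5, $5:8, $6:5}
[3] bne  $4, $1, L10  →  {$0:0, $1:8, $2:2, $3:0, $4:5, $5:8, $6:5}  ⟨branch taken⟩
[4] ori   $6, $3, 9  →  {$0:0, $1:8, $2:2, $3:0, $4:5, $5:8, $6:9}
[10] addi  $4, $0, 6  →  {$0:0, $1:8, $2:2, $3:0, $4:6, $5:8, $6:9}
[11] ori   $2, $3, 2  →  {$0:0, $1:8, $2:2, $3:0, $4:6, $5:8, $6:9}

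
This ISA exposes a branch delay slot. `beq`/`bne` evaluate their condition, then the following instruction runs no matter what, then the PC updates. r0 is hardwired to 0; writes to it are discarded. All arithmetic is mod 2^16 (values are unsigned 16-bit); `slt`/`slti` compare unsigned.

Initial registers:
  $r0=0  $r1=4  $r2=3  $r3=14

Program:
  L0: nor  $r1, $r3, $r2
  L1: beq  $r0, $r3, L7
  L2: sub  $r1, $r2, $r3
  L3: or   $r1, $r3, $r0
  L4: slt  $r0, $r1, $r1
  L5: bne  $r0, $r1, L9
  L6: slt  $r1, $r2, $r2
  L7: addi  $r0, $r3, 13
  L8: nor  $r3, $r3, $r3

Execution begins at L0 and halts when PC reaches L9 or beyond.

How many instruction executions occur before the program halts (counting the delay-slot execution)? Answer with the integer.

7

PC=0  nor  $r1, $r3, $r2     | $r0=0 $r1=65520 $r2=3 $r3=14
PC=1  beq  $r0, $r3, L7      | $r0=0 $r1=65520 $r2=3 $r3=14  [not taken]
PC=2  sub  $r1, $r2, $r3     | $r0=0 $r1=65525 $r2=3 $r3=14
PC=3  or   $r1, $r3, $r0     | $r0=0 $r1=14 $r2=3 $r3=14
PC=4  slt  $r0, $r1, $r1     | $r0=0 $r1=14 $r2=3 $r3=14
PC=5  bne  $r0, $r1, L9      | $r0=0 $r1=14 $r2=3 $r3=14  [TAKEN]
PC=6  slt  $r1, $r2, $r2     | $r0=0 $r1=0 $r2=3 $r3=14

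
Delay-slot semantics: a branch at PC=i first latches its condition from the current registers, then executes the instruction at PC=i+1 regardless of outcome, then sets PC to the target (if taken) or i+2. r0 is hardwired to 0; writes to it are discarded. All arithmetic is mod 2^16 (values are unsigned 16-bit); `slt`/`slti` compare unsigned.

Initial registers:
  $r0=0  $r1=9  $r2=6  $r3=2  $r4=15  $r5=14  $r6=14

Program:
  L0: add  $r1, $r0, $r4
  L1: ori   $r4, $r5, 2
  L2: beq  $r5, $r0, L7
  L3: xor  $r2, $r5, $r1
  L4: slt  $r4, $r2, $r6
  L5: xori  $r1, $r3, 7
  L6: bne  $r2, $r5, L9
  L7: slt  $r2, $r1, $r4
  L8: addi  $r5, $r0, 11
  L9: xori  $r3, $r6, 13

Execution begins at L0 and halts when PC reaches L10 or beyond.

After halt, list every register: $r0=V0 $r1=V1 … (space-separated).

[0] add  $r1, $r0, $r4  →  {$r0:0, $r1:15, $r2:6, $r3:2, $r4:15, $r5:14, $r6:14}
[1] ori   $r4, $r5, 2  →  {$r0:0, $r1:15, $r2:6, $r3:2, $r4:14, $r5:14, $r6:14}
[2] beq  $r5, $r0, L7  →  {$r0:0, $r1:15, $r2:6, $r3:2, $r4:14, $r5:14, $r6:14}  ⟨branch fallthrough⟩
[3] xor  $r2, $r5, $r1  →  {$r0:0, $r1:15, $r2:1, $r3:2, $r4:14, $r5:14, $r6:14}
[4] slt  $r4, $r2, $r6  →  {$r0:0, $r1:15, $r2:1, $r3:2, $r4:1, $r5:14, $r6:14}
[5] xori  $r1, $r3, 7  →  {$r0:0, $r1:5, $r2:1, $r3:2, $r4:1, $r5:14, $r6:14}
[6] bne  $r2, $r5, L9  →  {$r0:0, $r1:5, $r2:1, $r3:2, $r4:1, $r5:14, $r6:14}  ⟨branch taken⟩
[7] slt  $r2, $r1, $r4  →  {$r0:0, $r1:5, $r2:0, $r3:2, $r4:1, $r5:14, $r6:14}
[9] xori  $r3, $r6, 13  →  {$r0:0, $r1:5, $r2:0, $r3:3, $r4:1, $r5:14, $r6:14}

$r0=0 $r1=5 $r2=0 $r3=3 $r4=1 $r5=14 $r6=14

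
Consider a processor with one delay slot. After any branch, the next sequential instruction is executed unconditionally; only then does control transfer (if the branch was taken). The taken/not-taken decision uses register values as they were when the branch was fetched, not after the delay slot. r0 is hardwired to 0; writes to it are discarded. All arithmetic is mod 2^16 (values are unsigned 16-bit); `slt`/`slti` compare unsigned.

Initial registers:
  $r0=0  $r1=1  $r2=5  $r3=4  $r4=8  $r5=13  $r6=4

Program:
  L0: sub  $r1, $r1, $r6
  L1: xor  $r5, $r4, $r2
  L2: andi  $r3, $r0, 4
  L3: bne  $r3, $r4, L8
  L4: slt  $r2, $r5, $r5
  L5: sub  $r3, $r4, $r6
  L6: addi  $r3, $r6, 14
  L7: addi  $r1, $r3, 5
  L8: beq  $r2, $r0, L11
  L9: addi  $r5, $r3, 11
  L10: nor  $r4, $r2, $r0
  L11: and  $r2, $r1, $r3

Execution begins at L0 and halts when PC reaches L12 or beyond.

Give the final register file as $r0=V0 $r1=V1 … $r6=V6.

[0] sub  $r1, $r1, $r6  →  {$r0:0, $r1:65533, $r2:5, $r3:4, $r4:8, $r5:13, $r6:4}
[1] xor  $r5, $r4, $r2  →  {$r0:0, $r1:65533, $r2:5, $r3:4, $r4:8, $r5:13, $r6:4}
[2] andi  $r3, $r0, 4  →  {$r0:0, $r1:65533, $r2:5, $r3:0, $r4:8, $r5:13, $r6:4}
[3] bne  $r3, $r4, L8  →  {$r0:0, $r1:65533, $r2:5, $r3:0, $r4:8, $r5:13, $r6:4}  ⟨branch taken⟩
[4] slt  $r2, $r5, $r5  →  {$r0:0, $r1:65533, $r2:0, $r3:0, $r4:8, $r5:13, $r6:4}
[8] beq  $r2, $r0, L11  →  {$r0:0, $r1:65533, $r2:0, $r3:0, $r4:8, $r5:13, $r6:4}  ⟨branch taken⟩
[9] addi  $r5, $r3, 11  →  {$r0:0, $r1:65533, $r2:0, $r3:0, $r4:8, $r5:11, $r6:4}
[11] and  $r2, $r1, $r3  →  {$r0:0, $r1:65533, $r2:0, $r3:0, $r4:8, $r5:11, $r6:4}

$r0=0 $r1=65533 $r2=0 $r3=0 $r4=8 $r5=11 $r6=4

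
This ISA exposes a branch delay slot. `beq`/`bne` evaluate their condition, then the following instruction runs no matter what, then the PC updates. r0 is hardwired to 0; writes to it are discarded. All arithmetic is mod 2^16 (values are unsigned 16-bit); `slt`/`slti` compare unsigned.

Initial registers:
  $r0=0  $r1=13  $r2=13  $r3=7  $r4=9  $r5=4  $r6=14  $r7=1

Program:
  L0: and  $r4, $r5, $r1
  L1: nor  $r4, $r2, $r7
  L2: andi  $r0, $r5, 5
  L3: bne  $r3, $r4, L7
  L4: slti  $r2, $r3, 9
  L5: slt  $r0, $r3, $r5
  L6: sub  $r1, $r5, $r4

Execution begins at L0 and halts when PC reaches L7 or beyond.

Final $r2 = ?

  step pc=0: and  $r4, $r5, $r1  regs=(0,13,13,7,4,4,14,1)
  step pc=1: nor  $r4, $r2, $r7  regs=(0,13,13,7,65522,4,14,1)
  step pc=2: andi  $r0, $r5, 5  regs=(0,13,13,7,65522,4,14,1)
  step pc=3: bne  $r3, $r4, L7  cond=T  regs=(0,13,13,7,65522,4,14,1)
  step pc=4: slti  $r2, $r3, 9  regs=(0,13,1,7,65522,4,14,1)

1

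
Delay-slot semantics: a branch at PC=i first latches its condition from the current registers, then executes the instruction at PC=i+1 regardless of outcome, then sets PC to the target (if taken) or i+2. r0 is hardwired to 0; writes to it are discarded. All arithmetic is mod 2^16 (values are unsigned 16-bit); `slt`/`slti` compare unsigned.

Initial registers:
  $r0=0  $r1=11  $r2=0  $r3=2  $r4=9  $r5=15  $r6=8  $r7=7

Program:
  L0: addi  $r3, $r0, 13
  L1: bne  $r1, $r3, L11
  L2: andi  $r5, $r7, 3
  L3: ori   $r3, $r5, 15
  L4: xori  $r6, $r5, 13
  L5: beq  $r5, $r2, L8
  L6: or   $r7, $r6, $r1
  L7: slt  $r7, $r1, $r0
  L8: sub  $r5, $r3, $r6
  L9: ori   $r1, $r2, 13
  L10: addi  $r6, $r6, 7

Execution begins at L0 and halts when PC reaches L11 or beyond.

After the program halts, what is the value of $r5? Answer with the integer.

#0 addi  $r3, $r0, 13 ; 0/11/0/13/9/15/8/7
#1 bne  $r1, $r3, L11 ; 0/11/0/13/9/15/8/7 ; →target
#2 andi  $r5, $r7, 3 ; 0/11/0/13/9/3/8/7

3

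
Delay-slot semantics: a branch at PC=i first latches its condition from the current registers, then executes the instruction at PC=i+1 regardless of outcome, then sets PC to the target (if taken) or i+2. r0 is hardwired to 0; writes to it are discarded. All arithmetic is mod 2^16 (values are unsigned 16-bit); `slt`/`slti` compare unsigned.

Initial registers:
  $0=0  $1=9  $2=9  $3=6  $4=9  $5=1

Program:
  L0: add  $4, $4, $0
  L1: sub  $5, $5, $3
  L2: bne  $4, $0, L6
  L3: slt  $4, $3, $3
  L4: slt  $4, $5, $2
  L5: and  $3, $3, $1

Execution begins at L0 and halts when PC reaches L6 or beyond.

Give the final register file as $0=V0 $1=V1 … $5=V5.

$0=0 $1=9 $2=9 $3=6 $4=0 $5=65531

#0 add  $4, $4, $0 ; 0/9/9/6/9/1
#1 sub  $5, $5, $3 ; 0/9/9/6/9/65531
#2 bne  $4, $0, L6 ; 0/9/9/6/9/65531 ; →target
#3 slt  $4, $3, $3 ; 0/9/9/6/0/65531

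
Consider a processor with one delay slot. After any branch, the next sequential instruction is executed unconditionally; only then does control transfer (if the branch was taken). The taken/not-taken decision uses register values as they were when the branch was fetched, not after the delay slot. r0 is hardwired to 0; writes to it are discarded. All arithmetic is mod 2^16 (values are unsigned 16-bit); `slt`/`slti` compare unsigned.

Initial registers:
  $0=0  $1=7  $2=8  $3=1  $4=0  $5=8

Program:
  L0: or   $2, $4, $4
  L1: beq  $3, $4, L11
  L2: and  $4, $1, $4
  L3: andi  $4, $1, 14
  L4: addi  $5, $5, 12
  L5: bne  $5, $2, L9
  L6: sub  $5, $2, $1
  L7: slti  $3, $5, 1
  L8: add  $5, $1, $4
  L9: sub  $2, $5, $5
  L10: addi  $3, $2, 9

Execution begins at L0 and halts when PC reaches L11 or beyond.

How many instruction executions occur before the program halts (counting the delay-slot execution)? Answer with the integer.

#0 or   $2, $4, $4 ; 0/7/0/1/0/8
#1 beq  $3, $4, L11 ; 0/7/0/1/0/8 ; →fallthru
#2 and  $4, $1, $4 ; 0/7/0/1/0/8
#3 andi  $4, $1, 14 ; 0/7/0/1/6/8
#4 addi  $5, $5, 12 ; 0/7/0/1/6/20
#5 bne  $5, $2, L9 ; 0/7/0/1/6/20 ; →target
#6 sub  $5, $2, $1 ; 0/7/0/1/6/65529
#9 sub  $2, $5, $5 ; 0/7/0/1/6/65529
#10 addi  $3, $2, 9 ; 0/7/0/9/6/65529

9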